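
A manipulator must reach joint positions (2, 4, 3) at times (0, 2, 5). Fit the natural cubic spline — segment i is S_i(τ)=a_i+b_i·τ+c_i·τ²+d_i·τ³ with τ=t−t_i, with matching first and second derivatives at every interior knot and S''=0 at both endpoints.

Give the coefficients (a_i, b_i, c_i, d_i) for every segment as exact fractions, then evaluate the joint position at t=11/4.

Δ: Δ0=1, Δ1=-1/3
row 1: diag=10, rhs=-8; c'=3/10, d'=-4/5
back: M1=-4/5
M: M0=0, M1=-4/5, M2=0
seg 0: a=2, c=M0/2=0, d=(M1−M0)/(6·2)=-1/15, b=Δ0−h0·(2M0+M1)/6=19/15
seg 1: a=4, c=M1/2=-2/5, d=(M2−M1)/(6·3)=2/45, b=Δ1−h1·(2M1+M2)/6=7/15
t_q=11/4 → seg 1, τ=3/4; S=4+7/15·τ+-2/5·τ²+2/45·τ³=663/160

  seg 0: a=2 b=19/15 c=0 d=-1/15
  seg 1: a=4 b=7/15 c=-2/5 d=2/45
S(11/4) = 663/160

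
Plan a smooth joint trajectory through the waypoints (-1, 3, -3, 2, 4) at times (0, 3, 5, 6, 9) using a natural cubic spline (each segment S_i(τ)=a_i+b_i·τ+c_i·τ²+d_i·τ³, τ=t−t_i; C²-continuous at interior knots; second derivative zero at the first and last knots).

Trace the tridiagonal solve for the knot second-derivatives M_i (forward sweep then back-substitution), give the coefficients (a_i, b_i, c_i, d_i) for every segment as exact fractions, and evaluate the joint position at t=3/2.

Δ: Δ0=4/3, Δ1=-3, Δ2=5, Δ3=2/3
row 1: diag=10, rhs=-26; c'=1/5, d'=-13/5
row 2: denom=6−2·1/5=28/5; d'=(48−2·-13/5)/(28/5)=19/2
row 3: denom=8−1·5/28=219/28; d'=(-26−1·19/2)/(219/28)=-994/219
back: M3=-994/219
back: M2=19/2−5/28·-994/219=2258/219
back: M1=-13/5−1/5·2258/219=-1021/219
M: M0=0, M1=-1021/219, M2=2258/219, M3=-994/219, M4=0
seg 0: a=-1, c=M0/2=0, d=(M1−M0)/(6·3)=-1021/3942, b=Δ0−h0·(2M0+M1)/6=535/146
seg 1: a=3, c=M1/2=-1021/438, d=(M2−M1)/(6·2)=1093/876, b=Δ1−h1·(2M1+M2)/6=-243/73
seg 2: a=-3, c=M2/2=1129/219, d=(M3−M2)/(6·1)=-542/219, b=Δ2−h2·(2M2+M3)/6=508/219
seg 3: a=2, c=M3/2=-497/219, d=(M4−M3)/(6·3)=497/1971, b=Δ3−h3·(2M3+M4)/6=380/73
t_q=3/2 → seg 0, τ=3/2; S=-1+535/146·τ+0·τ²+-1021/3942·τ³=4231/1168

  seg 0: a=-1 b=535/146 c=0 d=-1021/3942
  seg 1: a=3 b=-243/73 c=-1021/438 d=1093/876
  seg 2: a=-3 b=508/219 c=1129/219 d=-542/219
  seg 3: a=2 b=380/73 c=-497/219 d=497/1971
S(3/2) = 4231/1168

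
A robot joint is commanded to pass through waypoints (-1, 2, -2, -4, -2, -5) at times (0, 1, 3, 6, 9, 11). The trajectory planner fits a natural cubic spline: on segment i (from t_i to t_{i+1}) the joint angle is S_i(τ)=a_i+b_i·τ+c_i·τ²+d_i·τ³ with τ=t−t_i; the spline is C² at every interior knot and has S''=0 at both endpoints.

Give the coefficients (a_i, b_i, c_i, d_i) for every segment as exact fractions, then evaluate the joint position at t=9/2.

  seg 0: a=-1 b=7435/1892 c=0 d=-1759/1892
  seg 1: a=2 b=1079/946 c=-5277/1892 d=1153/1892
  seg 2: a=-2 b=-2557/946 c=1641/1892 d=-3211/51084
  seg 3: a=-4 b=1521/1892 c=428/1419 d=-5915/51084
  seg 4: a=-2 b=-485/946 c=-1401/1892 d=467/3784
S(9/2) = -65313/15136

Δ: Δ0=3, Δ1=-2, Δ2=-2/3, Δ3=2/3, Δ4=-3/2
row 1: diag=6, rhs=-30; c'=1/3, d'=-5
row 2: denom=10−2·1/3=28/3; d'=(8−2·-5)/(28/3)=27/14
row 3: denom=12−3·9/28=309/28; d'=(8−3·27/14)/(309/28)=62/309
row 4: denom=10−3·28/103=946/103; d'=(-13−3·62/309)/(946/103)=-1401/946
back: M4=-1401/946
back: M3=62/309−28/103·-1401/946=856/1419
back: M2=27/14−9/28·856/1419=1641/946
back: M1=-5−1/3·1641/946=-5277/946
M: M0=0, M1=-5277/946, M2=1641/946, M3=856/1419, M4=-1401/946, M5=0
seg 0: a=-1, c=M0/2=0, d=(M1−M0)/(6·1)=-1759/1892, b=Δ0−h0·(2M0+M1)/6=7435/1892
seg 1: a=2, c=M1/2=-5277/1892, d=(M2−M1)/(6·2)=1153/1892, b=Δ1−h1·(2M1+M2)/6=1079/946
seg 2: a=-2, c=M2/2=1641/1892, d=(M3−M2)/(6·3)=-3211/51084, b=Δ2−h2·(2M2+M3)/6=-2557/946
seg 3: a=-4, c=M3/2=428/1419, d=(M4−M3)/(6·3)=-5915/51084, b=Δ3−h3·(2M3+M4)/6=1521/1892
seg 4: a=-2, c=M4/2=-1401/1892, d=(M5−M4)/(6·2)=467/3784, b=Δ4−h4·(2M4+M5)/6=-485/946
t_q=9/2 → seg 2, τ=3/2; S=-2+-2557/946·τ+1641/1892·τ²+-3211/51084·τ³=-65313/15136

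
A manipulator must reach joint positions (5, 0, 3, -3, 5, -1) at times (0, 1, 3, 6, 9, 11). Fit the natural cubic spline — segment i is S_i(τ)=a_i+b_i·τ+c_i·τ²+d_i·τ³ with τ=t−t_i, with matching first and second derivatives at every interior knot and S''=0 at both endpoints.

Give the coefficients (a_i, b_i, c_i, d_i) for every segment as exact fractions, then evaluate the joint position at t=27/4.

  seg 0: a=5 b=-36169/5676 c=0 d=7789/5676
  seg 1: a=0 b=-6401/2838 c=7789/1892 d=-12709/11352
  seg 2: a=3 b=1103/1419 c=-1230/473 d=7129/12771
  seg 3: a=-3 b=350/1419 c=3439/1419 d=-6883/12771
  seg 4: a=5 b=335/1419 c=-1148/473 d=574/1419
S(27/4) = -4621/2752

Δ: Δ0=-5, Δ1=3/2, Δ2=-2, Δ3=8/3, Δ4=-3
row 1: diag=6, rhs=39; c'=1/3, d'=13/2
row 2: denom=10−2·1/3=28/3; d'=(-21−2·13/2)/(28/3)=-51/14
row 3: denom=12−3·9/28=309/28; d'=(28−3·-51/14)/(309/28)=1090/309
row 4: denom=10−3·28/103=946/103; d'=(-34−3·1090/309)/(946/103)=-2296/473
back: M4=-2296/473
back: M3=1090/309−28/103·-2296/473=6878/1419
back: M2=-51/14−9/28·6878/1419=-2460/473
back: M1=13/2−1/3·-2460/473=7789/946
M: M0=0, M1=7789/946, M2=-2460/473, M3=6878/1419, M4=-2296/473, M5=0
seg 0: a=5, c=M0/2=0, d=(M1−M0)/(6·1)=7789/5676, b=Δ0−h0·(2M0+M1)/6=-36169/5676
seg 1: a=0, c=M1/2=7789/1892, d=(M2−M1)/(6·2)=-12709/11352, b=Δ1−h1·(2M1+M2)/6=-6401/2838
seg 2: a=3, c=M2/2=-1230/473, d=(M3−M2)/(6·3)=7129/12771, b=Δ2−h2·(2M2+M3)/6=1103/1419
seg 3: a=-3, c=M3/2=3439/1419, d=(M4−M3)/(6·3)=-6883/12771, b=Δ3−h3·(2M3+M4)/6=350/1419
seg 4: a=5, c=M4/2=-1148/473, d=(M5−M4)/(6·2)=574/1419, b=Δ4−h4·(2M4+M5)/6=335/1419
t_q=27/4 → seg 3, τ=3/4; S=-3+350/1419·τ+3439/1419·τ²+-6883/12771·τ³=-4621/2752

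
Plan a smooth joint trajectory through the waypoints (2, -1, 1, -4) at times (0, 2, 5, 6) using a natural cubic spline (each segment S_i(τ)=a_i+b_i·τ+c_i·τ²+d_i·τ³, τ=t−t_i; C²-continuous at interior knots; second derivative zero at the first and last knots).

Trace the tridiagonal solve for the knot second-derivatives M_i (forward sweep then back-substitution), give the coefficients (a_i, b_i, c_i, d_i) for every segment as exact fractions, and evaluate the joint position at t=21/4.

Δ: Δ0=-3/2, Δ1=2/3, Δ2=-5
row 1: diag=10, rhs=13; c'=3/10, d'=13/10
row 2: denom=8−3·3/10=71/10; d'=(-34−3·13/10)/(71/10)=-379/71
back: M2=-379/71
back: M1=13/10−3/10·-379/71=206/71
M: M0=0, M1=206/71, M2=-379/71, M3=0
seg 0: a=2, c=M0/2=0, d=(M1−M0)/(6·2)=103/426, b=Δ0−h0·(2M0+M1)/6=-1051/426
seg 1: a=-1, c=M1/2=103/71, d=(M2−M1)/(6·3)=-65/142, b=Δ1−h1·(2M1+M2)/6=185/426
seg 2: a=1, c=M2/2=-379/142, d=(M3−M2)/(6·1)=379/426, b=Δ2−h2·(2M2+M3)/6=-686/213
t_q=21/4 → seg 2, τ=1/4; S=1+-686/213·τ+-379/142·τ²+379/426·τ³=381/9088

  seg 0: a=2 b=-1051/426 c=0 d=103/426
  seg 1: a=-1 b=185/426 c=103/71 d=-65/142
  seg 2: a=1 b=-686/213 c=-379/142 d=379/426
S(21/4) = 381/9088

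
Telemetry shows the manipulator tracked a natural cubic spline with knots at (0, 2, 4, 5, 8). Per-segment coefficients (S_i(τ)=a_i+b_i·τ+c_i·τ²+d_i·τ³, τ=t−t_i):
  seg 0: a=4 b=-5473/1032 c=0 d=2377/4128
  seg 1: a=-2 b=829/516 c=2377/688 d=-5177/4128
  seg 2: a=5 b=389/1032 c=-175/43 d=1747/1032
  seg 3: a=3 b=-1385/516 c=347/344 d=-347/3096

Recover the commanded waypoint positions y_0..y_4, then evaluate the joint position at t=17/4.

y_0=4 y_1=-2 y_2=5 y_3=3 y_4=1
S(17/4) = 107137/22016

y_0 = S_0(0) = a_0 = 4
y_1 = S_1(0) = a_1 = -2
y_2 = S_2(0) = a_2 = 5
y_3 = S_3(0) = a_3 = 3
y_4 = S_3(3) = 1
t_q=17/4 is in segment 2 (τ=1/4); S_2(τ)=107137/22016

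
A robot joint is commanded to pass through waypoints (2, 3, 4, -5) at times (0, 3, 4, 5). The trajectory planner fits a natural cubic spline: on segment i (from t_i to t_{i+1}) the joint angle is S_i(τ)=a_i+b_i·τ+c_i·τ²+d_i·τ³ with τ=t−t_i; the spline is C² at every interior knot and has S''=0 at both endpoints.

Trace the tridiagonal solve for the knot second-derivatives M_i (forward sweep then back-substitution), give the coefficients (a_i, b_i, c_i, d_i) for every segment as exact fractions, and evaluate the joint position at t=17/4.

  seg 0: a=2 b=-83/93 c=0 d=38/279
  seg 1: a=3 b=259/93 c=38/31 d=-280/93
  seg 2: a=4 b=-353/93 c=-242/31 d=242/93
S(17/4) = 2583/992

Δ: Δ0=1/3, Δ1=1, Δ2=-9
row 1: diag=8, rhs=4; c'=1/8, d'=1/2
row 2: denom=4−1·1/8=31/8; d'=(-60−1·1/2)/(31/8)=-484/31
back: M2=-484/31
back: M1=1/2−1/8·-484/31=76/31
M: M0=0, M1=76/31, M2=-484/31, M3=0
seg 0: a=2, c=M0/2=0, d=(M1−M0)/(6·3)=38/279, b=Δ0−h0·(2M0+M1)/6=-83/93
seg 1: a=3, c=M1/2=38/31, d=(M2−M1)/(6·1)=-280/93, b=Δ1−h1·(2M1+M2)/6=259/93
seg 2: a=4, c=M2/2=-242/31, d=(M3−M2)/(6·1)=242/93, b=Δ2−h2·(2M2+M3)/6=-353/93
t_q=17/4 → seg 2, τ=1/4; S=4+-353/93·τ+-242/31·τ²+242/93·τ³=2583/992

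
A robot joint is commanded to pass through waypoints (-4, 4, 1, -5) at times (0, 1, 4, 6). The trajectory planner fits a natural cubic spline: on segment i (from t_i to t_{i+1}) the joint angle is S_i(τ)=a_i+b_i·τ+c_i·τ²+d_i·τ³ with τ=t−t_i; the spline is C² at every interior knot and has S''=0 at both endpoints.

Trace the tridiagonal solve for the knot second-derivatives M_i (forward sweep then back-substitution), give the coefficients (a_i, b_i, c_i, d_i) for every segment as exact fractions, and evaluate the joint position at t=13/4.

  seg 0: a=-4 b=652/71 c=0 d=-84/71
  seg 1: a=4 b=400/71 c=-252/71 d=95/213
  seg 2: a=1 b=-257/71 c=33/71 d=-11/142
S(13/4) = 17213/4544

Δ: Δ0=8, Δ1=-1, Δ2=-3
row 1: diag=8, rhs=-54; c'=3/8, d'=-27/4
row 2: denom=10−3·3/8=71/8; d'=(-12−3·-27/4)/(71/8)=66/71
back: M2=66/71
back: M1=-27/4−3/8·66/71=-504/71
M: M0=0, M1=-504/71, M2=66/71, M3=0
seg 0: a=-4, c=M0/2=0, d=(M1−M0)/(6·1)=-84/71, b=Δ0−h0·(2M0+M1)/6=652/71
seg 1: a=4, c=M1/2=-252/71, d=(M2−M1)/(6·3)=95/213, b=Δ1−h1·(2M1+M2)/6=400/71
seg 2: a=1, c=M2/2=33/71, d=(M3−M2)/(6·2)=-11/142, b=Δ2−h2·(2M2+M3)/6=-257/71
t_q=13/4 → seg 1, τ=9/4; S=4+400/71·τ+-252/71·τ²+95/213·τ³=17213/4544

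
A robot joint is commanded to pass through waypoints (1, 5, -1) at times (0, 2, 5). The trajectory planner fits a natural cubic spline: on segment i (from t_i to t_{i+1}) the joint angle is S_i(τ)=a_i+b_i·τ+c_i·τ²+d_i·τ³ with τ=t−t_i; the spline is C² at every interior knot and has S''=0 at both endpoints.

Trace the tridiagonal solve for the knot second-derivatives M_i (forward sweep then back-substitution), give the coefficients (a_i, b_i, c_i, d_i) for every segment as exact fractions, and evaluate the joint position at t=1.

Δ: Δ0=2, Δ1=-2
row 1: diag=10, rhs=-24; c'=3/10, d'=-12/5
back: M1=-12/5
M: M0=0, M1=-12/5, M2=0
seg 0: a=1, c=M0/2=0, d=(M1−M0)/(6·2)=-1/5, b=Δ0−h0·(2M0+M1)/6=14/5
seg 1: a=5, c=M1/2=-6/5, d=(M2−M1)/(6·3)=2/15, b=Δ1−h1·(2M1+M2)/6=2/5
t_q=1 → seg 0, τ=1; S=1+14/5·τ+0·τ²+-1/5·τ³=18/5

  seg 0: a=1 b=14/5 c=0 d=-1/5
  seg 1: a=5 b=2/5 c=-6/5 d=2/15
S(1) = 18/5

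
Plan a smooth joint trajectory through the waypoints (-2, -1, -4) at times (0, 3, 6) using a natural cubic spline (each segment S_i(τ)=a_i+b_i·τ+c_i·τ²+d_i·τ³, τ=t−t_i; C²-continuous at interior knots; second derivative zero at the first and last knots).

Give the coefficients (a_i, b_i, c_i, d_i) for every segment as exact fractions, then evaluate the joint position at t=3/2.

  seg 0: a=-2 b=2/3 c=0 d=-1/27
  seg 1: a=-1 b=-1/3 c=-1/3 d=1/27
S(3/2) = -9/8

Δ: Δ0=1/3, Δ1=-1
row 1: diag=12, rhs=-8; c'=1/4, d'=-2/3
back: M1=-2/3
M: M0=0, M1=-2/3, M2=0
seg 0: a=-2, c=M0/2=0, d=(M1−M0)/(6·3)=-1/27, b=Δ0−h0·(2M0+M1)/6=2/3
seg 1: a=-1, c=M1/2=-1/3, d=(M2−M1)/(6·3)=1/27, b=Δ1−h1·(2M1+M2)/6=-1/3
t_q=3/2 → seg 0, τ=3/2; S=-2+2/3·τ+0·τ²+-1/27·τ³=-9/8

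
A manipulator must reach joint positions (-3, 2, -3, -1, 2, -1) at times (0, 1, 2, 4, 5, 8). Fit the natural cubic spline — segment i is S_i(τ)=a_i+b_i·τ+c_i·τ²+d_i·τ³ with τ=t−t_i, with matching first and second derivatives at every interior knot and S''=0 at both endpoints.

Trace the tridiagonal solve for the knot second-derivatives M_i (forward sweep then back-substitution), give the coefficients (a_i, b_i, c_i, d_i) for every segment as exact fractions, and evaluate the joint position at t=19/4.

  seg 0: a=-3 b=7507/953 c=0 d=-2742/953
  seg 1: a=2 b=-719/953 c=-8226/953 d=4180/953
  seg 2: a=-3 b=-4631/953 c=4314/953 d=-761/953
  seg 3: a=-1 b=3493/953 c=-252/953 d=-382/953
  seg 4: a=2 b=1843/953 c=-1398/953 d=466/2859
S(19/4) = 43643/30496

Δ: Δ0=5, Δ1=-5, Δ2=1, Δ3=3, Δ4=-1
row 1: diag=4, rhs=-60; c'=1/4, d'=-15
row 2: denom=6−1·1/4=23/4; d'=(36−1·-15)/(23/4)=204/23
row 3: denom=6−2·8/23=122/23; d'=(12−2·204/23)/(122/23)=-66/61
row 4: denom=8−1·23/122=953/122; d'=(-24−1·-66/61)/(953/122)=-2796/953
back: M4=-2796/953
back: M3=-66/61−23/122·-2796/953=-504/953
back: M2=204/23−8/23·-504/953=8628/953
back: M1=-15−1/4·8628/953=-16452/953
M: M0=0, M1=-16452/953, M2=8628/953, M3=-504/953, M4=-2796/953, M5=0
seg 0: a=-3, c=M0/2=0, d=(M1−M0)/(6·1)=-2742/953, b=Δ0−h0·(2M0+M1)/6=7507/953
seg 1: a=2, c=M1/2=-8226/953, d=(M2−M1)/(6·1)=4180/953, b=Δ1−h1·(2M1+M2)/6=-719/953
seg 2: a=-3, c=M2/2=4314/953, d=(M3−M2)/(6·2)=-761/953, b=Δ2−h2·(2M2+M3)/6=-4631/953
seg 3: a=-1, c=M3/2=-252/953, d=(M4−M3)/(6·1)=-382/953, b=Δ3−h3·(2M3+M4)/6=3493/953
seg 4: a=2, c=M4/2=-1398/953, d=(M5−M4)/(6·3)=466/2859, b=Δ4−h4·(2M4+M5)/6=1843/953
t_q=19/4 → seg 3, τ=3/4; S=-1+3493/953·τ+-252/953·τ²+-382/953·τ³=43643/30496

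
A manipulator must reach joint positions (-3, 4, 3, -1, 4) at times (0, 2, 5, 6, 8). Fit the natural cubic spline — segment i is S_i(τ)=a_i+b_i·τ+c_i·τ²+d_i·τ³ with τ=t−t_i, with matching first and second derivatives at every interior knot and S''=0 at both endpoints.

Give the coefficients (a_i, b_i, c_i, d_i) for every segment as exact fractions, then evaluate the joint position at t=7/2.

  seg 0: a=-3 b=617/156 c=0 d=-71/624
  seg 1: a=4 b=101/39 c=-71/104 d=-7/72
  seg 2: a=3 b=-1289/312 c=-81/52 d=527/312
  seg 3: a=-1 b=-85/39 c=365/104 d=-365/624
S(7/2) = 5009/832

Δ: Δ0=7/2, Δ1=-1/3, Δ2=-4, Δ3=5/2
row 1: diag=10, rhs=-23; c'=3/10, d'=-23/10
row 2: denom=8−3·3/10=71/10; d'=(-22−3·-23/10)/(71/10)=-151/71
row 3: denom=6−1·10/71=416/71; d'=(39−1·-151/71)/(416/71)=365/52
back: M3=365/52
back: M2=-151/71−10/71·365/52=-81/26
back: M1=-23/10−3/10·-81/26=-71/52
M: M0=0, M1=-71/52, M2=-81/26, M3=365/52, M4=0
seg 0: a=-3, c=M0/2=0, d=(M1−M0)/(6·2)=-71/624, b=Δ0−h0·(2M0+M1)/6=617/156
seg 1: a=4, c=M1/2=-71/104, d=(M2−M1)/(6·3)=-7/72, b=Δ1−h1·(2M1+M2)/6=101/39
seg 2: a=3, c=M2/2=-81/52, d=(M3−M2)/(6·1)=527/312, b=Δ2−h2·(2M2+M3)/6=-1289/312
seg 3: a=-1, c=M3/2=365/104, d=(M4−M3)/(6·2)=-365/624, b=Δ3−h3·(2M3+M4)/6=-85/39
t_q=7/2 → seg 1, τ=3/2; S=4+101/39·τ+-71/104·τ²+-7/72·τ³=5009/832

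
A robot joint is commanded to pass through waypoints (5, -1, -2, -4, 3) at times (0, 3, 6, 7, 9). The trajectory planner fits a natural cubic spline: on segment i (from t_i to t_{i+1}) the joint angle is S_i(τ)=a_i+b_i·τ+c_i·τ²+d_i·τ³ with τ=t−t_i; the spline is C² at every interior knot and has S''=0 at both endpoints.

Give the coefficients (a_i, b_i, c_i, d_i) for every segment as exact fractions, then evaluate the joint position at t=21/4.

Δ: Δ0=-2, Δ1=-1/3, Δ2=-2, Δ3=7/2
row 1: diag=12, rhs=10; c'=1/4, d'=5/6
row 2: denom=8−3·1/4=29/4; d'=(-10−3·5/6)/(29/4)=-50/29
row 3: denom=6−1·4/29=170/29; d'=(33−1·-50/29)/(170/29)=1007/170
back: M3=1007/170
back: M2=-50/29−4/29·1007/170=-216/85
back: M1=5/6−1/4·-216/85=749/510
M: M0=0, M1=749/510, M2=-216/85, M3=1007/170, M4=0
seg 0: a=5, c=M0/2=0, d=(M1−M0)/(6·3)=749/9180, b=Δ0−h0·(2M0+M1)/6=-2789/1020
seg 1: a=-1, c=M1/2=749/1020, d=(M2−M1)/(6·3)=-409/1836, b=Δ1−h1·(2M1+M2)/6=-271/510
seg 2: a=-2, c=M2/2=-108/85, d=(M3−M2)/(6·1)=1439/1020, b=Δ2−h2·(2M2+M3)/6=-2183/1020
seg 3: a=-4, c=M3/2=1007/340, d=(M4−M3)/(6·2)=-1007/2040, b=Δ3−h3·(2M3+M4)/6=-229/510
t_q=21/4 → seg 1, τ=9/4; S=-1+-271/510·τ+749/1020·τ²+-409/1836·τ³=-22099/21760

  seg 0: a=5 b=-2789/1020 c=0 d=749/9180
  seg 1: a=-1 b=-271/510 c=749/1020 d=-409/1836
  seg 2: a=-2 b=-2183/1020 c=-108/85 d=1439/1020
  seg 3: a=-4 b=-229/510 c=1007/340 d=-1007/2040
S(21/4) = -22099/21760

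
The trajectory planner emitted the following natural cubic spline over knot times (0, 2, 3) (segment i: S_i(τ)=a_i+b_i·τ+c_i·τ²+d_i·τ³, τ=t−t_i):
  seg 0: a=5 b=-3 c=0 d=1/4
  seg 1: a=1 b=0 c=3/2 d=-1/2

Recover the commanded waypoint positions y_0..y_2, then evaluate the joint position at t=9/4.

y_0=5 y_1=1 y_2=2
S(9/4) = 139/128

y_0 = S_0(0) = a_0 = 5
y_1 = S_1(0) = a_1 = 1
y_2 = S_1(1) = 2
t_q=9/4 is in segment 1 (τ=1/4); S_1(τ)=139/128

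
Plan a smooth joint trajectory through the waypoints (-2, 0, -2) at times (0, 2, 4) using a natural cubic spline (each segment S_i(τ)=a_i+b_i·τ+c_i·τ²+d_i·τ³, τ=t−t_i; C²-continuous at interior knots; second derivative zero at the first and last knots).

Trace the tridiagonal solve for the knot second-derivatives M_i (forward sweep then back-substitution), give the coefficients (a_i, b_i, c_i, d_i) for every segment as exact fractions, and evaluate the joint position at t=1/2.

Δ: Δ0=1, Δ1=-1
row 1: diag=8, rhs=-12; c'=1/4, d'=-3/2
back: M1=-3/2
M: M0=0, M1=-3/2, M2=0
seg 0: a=-2, c=M0/2=0, d=(M1−M0)/(6·2)=-1/8, b=Δ0−h0·(2M0+M1)/6=3/2
seg 1: a=0, c=M1/2=-3/4, d=(M2−M1)/(6·2)=1/8, b=Δ1−h1·(2M1+M2)/6=0
t_q=1/2 → seg 0, τ=1/2; S=-2+3/2·τ+0·τ²+-1/8·τ³=-81/64

  seg 0: a=-2 b=3/2 c=0 d=-1/8
  seg 1: a=0 b=0 c=-3/4 d=1/8
S(1/2) = -81/64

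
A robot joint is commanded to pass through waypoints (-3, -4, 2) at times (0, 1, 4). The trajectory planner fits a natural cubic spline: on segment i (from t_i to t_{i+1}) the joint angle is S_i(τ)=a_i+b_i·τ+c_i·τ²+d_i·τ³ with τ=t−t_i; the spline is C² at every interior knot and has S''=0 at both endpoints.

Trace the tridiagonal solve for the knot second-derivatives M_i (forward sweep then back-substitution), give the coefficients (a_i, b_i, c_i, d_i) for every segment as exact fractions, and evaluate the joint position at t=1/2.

Δ: Δ0=-1, Δ1=2
row 1: diag=8, rhs=18; c'=3/8, d'=9/4
back: M1=9/4
M: M0=0, M1=9/4, M2=0
seg 0: a=-3, c=M0/2=0, d=(M1−M0)/(6·1)=3/8, b=Δ0−h0·(2M0+M1)/6=-11/8
seg 1: a=-4, c=M1/2=9/8, d=(M2−M1)/(6·3)=-1/8, b=Δ1−h1·(2M1+M2)/6=-1/4
t_q=1/2 → seg 0, τ=1/2; S=-3+-11/8·τ+0·τ²+3/8·τ³=-233/64

  seg 0: a=-3 b=-11/8 c=0 d=3/8
  seg 1: a=-4 b=-1/4 c=9/8 d=-1/8
S(1/2) = -233/64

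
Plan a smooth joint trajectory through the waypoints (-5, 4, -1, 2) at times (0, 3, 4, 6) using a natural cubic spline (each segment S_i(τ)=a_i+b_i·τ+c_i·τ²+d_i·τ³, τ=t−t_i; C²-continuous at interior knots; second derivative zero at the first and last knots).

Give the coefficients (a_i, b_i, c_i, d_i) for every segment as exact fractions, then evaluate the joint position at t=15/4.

Δ: Δ0=3, Δ1=-5, Δ2=3/2
row 1: diag=8, rhs=-48; c'=1/8, d'=-6
row 2: denom=6−1·1/8=47/8; d'=(39−1·-6)/(47/8)=360/47
back: M2=360/47
back: M1=-6−1/8·360/47=-327/47
M: M0=0, M1=-327/47, M2=360/47, M3=0
seg 0: a=-5, c=M0/2=0, d=(M1−M0)/(6·3)=-109/282, b=Δ0−h0·(2M0+M1)/6=609/94
seg 1: a=4, c=M1/2=-327/94, d=(M2−M1)/(6·1)=229/94, b=Δ1−h1·(2M1+M2)/6=-186/47
seg 2: a=-1, c=M2/2=180/47, d=(M3−M2)/(6·2)=-30/47, b=Δ2−h2·(2M2+M3)/6=-339/94
t_q=15/4 → seg 1, τ=3/4; S=4+-186/47·τ+-327/94·τ²+229/94·τ³=619/6016

  seg 0: a=-5 b=609/94 c=0 d=-109/282
  seg 1: a=4 b=-186/47 c=-327/94 d=229/94
  seg 2: a=-1 b=-339/94 c=180/47 d=-30/47
S(15/4) = 619/6016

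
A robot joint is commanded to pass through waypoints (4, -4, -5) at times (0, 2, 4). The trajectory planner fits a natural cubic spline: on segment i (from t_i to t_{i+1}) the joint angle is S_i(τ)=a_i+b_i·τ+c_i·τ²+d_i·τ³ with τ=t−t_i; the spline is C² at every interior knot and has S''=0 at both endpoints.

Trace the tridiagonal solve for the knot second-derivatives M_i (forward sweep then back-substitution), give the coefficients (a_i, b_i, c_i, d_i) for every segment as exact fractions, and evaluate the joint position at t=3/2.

  seg 0: a=4 b=-39/8 c=0 d=7/32
  seg 1: a=-4 b=-9/4 c=21/16 d=-7/32
S(3/2) = -659/256

Δ: Δ0=-4, Δ1=-1/2
row 1: diag=8, rhs=21; c'=1/4, d'=21/8
back: M1=21/8
M: M0=0, M1=21/8, M2=0
seg 0: a=4, c=M0/2=0, d=(M1−M0)/(6·2)=7/32, b=Δ0−h0·(2M0+M1)/6=-39/8
seg 1: a=-4, c=M1/2=21/16, d=(M2−M1)/(6·2)=-7/32, b=Δ1−h1·(2M1+M2)/6=-9/4
t_q=3/2 → seg 0, τ=3/2; S=4+-39/8·τ+0·τ²+7/32·τ³=-659/256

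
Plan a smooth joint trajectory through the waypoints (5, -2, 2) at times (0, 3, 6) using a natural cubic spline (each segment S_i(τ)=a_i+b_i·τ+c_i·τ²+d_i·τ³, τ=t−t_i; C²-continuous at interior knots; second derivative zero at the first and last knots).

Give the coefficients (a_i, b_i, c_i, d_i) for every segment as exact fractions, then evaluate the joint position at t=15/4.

  seg 0: a=5 b=-13/4 c=0 d=11/108
  seg 1: a=-2 b=-1/2 c=11/12 d=-11/108
S(15/4) = -487/256

Δ: Δ0=-7/3, Δ1=4/3
row 1: diag=12, rhs=22; c'=1/4, d'=11/6
back: M1=11/6
M: M0=0, M1=11/6, M2=0
seg 0: a=5, c=M0/2=0, d=(M1−M0)/(6·3)=11/108, b=Δ0−h0·(2M0+M1)/6=-13/4
seg 1: a=-2, c=M1/2=11/12, d=(M2−M1)/(6·3)=-11/108, b=Δ1−h1·(2M1+M2)/6=-1/2
t_q=15/4 → seg 1, τ=3/4; S=-2+-1/2·τ+11/12·τ²+-11/108·τ³=-487/256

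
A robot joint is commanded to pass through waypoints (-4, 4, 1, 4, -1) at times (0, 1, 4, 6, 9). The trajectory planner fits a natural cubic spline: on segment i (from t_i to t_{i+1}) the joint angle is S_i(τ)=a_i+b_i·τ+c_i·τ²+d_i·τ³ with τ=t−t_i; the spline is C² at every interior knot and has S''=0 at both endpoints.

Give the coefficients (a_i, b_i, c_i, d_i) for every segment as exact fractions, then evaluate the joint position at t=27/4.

Δ: Δ0=8, Δ1=-1, Δ2=3/2, Δ3=-5/3
row 1: diag=8, rhs=-54; c'=3/8, d'=-27/4
row 2: denom=10−3·3/8=71/8; d'=(15−3·-27/4)/(71/8)=282/71
row 3: denom=10−2·16/71=678/71; d'=(-19−2·282/71)/(678/71)=-1913/678
back: M3=-1913/678
back: M2=282/71−16/71·-1913/678=1562/339
back: M1=-27/4−3/8·1562/339=-958/113
M: M0=0, M1=-958/113, M2=1562/339, M3=-1913/678, M4=0
seg 0: a=-4, c=M0/2=0, d=(M1−M0)/(6·1)=-479/339, b=Δ0−h0·(2M0+M1)/6=3191/339
seg 1: a=4, c=M1/2=-479/113, d=(M2−M1)/(6·3)=2218/3051, b=Δ1−h1·(2M1+M2)/6=1754/339
seg 2: a=1, c=M2/2=781/339, d=(M3−M2)/(6·2)=-1679/2712, b=Δ2−h2·(2M2+M3)/6=-214/339
seg 3: a=4, c=M3/2=-1913/1356, d=(M4−M3)/(6·3)=1913/12204, b=Δ3−h3·(2M3+M4)/6=261/226
t_q=27/4 → seg 3, τ=3/4; S=4+261/226·τ+-1913/1356·τ²+1913/12204·τ³=119725/28928

  seg 0: a=-4 b=3191/339 c=0 d=-479/339
  seg 1: a=4 b=1754/339 c=-479/113 d=2218/3051
  seg 2: a=1 b=-214/339 c=781/339 d=-1679/2712
  seg 3: a=4 b=261/226 c=-1913/1356 d=1913/12204
S(27/4) = 119725/28928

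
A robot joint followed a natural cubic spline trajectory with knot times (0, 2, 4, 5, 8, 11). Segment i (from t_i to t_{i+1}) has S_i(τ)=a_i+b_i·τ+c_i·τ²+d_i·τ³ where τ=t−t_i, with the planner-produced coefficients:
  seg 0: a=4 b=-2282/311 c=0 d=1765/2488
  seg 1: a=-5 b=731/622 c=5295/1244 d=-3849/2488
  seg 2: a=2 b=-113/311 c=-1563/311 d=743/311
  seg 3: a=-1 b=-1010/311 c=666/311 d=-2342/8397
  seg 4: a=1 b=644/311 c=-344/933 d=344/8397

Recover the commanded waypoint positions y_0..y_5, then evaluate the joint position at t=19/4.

y_0=4 y_1=-5 y_2=2 y_3=-1 y_4=1 y_5=5
S(19/4) = -1823/19904

y_0 = S_0(0) = a_0 = 4
y_1 = S_1(0) = a_1 = -5
y_2 = S_2(0) = a_2 = 2
y_3 = S_3(0) = a_3 = -1
y_4 = S_4(0) = a_4 = 1
y_5 = S_4(3) = 5
t_q=19/4 is in segment 2 (τ=3/4); S_2(τ)=-1823/19904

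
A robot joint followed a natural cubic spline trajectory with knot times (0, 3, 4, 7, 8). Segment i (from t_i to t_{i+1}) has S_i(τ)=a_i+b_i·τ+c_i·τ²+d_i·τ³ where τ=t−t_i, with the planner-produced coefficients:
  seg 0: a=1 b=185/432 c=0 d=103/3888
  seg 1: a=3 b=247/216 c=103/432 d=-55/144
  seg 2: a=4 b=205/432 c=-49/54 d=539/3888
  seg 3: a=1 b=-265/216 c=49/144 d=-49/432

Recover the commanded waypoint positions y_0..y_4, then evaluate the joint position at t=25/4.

y_0 = S_0(0) = a_0 = 1
y_1 = S_1(0) = a_1 = 3
y_2 = S_2(0) = a_2 = 4
y_3 = S_3(0) = a_3 = 1
y_4 = S_3(1) = 0
t_q=25/4 is in segment 2 (τ=9/4); S_2(τ)=6307/3072

y_0=1 y_1=3 y_2=4 y_3=1 y_4=0
S(25/4) = 6307/3072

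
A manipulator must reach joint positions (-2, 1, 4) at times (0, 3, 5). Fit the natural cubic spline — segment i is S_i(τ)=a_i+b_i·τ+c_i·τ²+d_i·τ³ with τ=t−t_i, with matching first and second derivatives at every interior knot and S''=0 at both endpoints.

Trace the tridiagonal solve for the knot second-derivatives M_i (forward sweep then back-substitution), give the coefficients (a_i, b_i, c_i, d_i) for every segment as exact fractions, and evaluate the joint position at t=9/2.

  seg 0: a=-2 b=17/20 c=0 d=1/60
  seg 1: a=1 b=13/10 c=3/20 d=-1/40
S(9/2) = 205/64

Δ: Δ0=1, Δ1=3/2
row 1: diag=10, rhs=3; c'=1/5, d'=3/10
back: M1=3/10
M: M0=0, M1=3/10, M2=0
seg 0: a=-2, c=M0/2=0, d=(M1−M0)/(6·3)=1/60, b=Δ0−h0·(2M0+M1)/6=17/20
seg 1: a=1, c=M1/2=3/20, d=(M2−M1)/(6·2)=-1/40, b=Δ1−h1·(2M1+M2)/6=13/10
t_q=9/2 → seg 1, τ=3/2; S=1+13/10·τ+3/20·τ²+-1/40·τ³=205/64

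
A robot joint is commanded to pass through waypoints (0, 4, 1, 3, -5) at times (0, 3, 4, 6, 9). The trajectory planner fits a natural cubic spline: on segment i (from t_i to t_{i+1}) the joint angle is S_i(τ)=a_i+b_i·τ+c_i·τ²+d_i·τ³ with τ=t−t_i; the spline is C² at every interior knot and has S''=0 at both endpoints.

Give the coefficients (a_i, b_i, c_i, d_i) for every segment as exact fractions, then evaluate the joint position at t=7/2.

Δ: Δ0=4/3, Δ1=-3, Δ2=1, Δ3=-8/3
row 1: diag=8, rhs=-26; c'=1/8, d'=-13/4
row 2: denom=6−1·1/8=47/8; d'=(24−1·-13/4)/(47/8)=218/47
row 3: denom=10−2·16/47=438/47; d'=(-22−2·218/47)/(438/47)=-245/73
back: M3=-245/73
back: M2=218/47−16/47·-245/73=422/73
back: M1=-13/4−1/8·422/73=-290/73
M: M0=0, M1=-290/73, M2=422/73, M3=-245/73, M4=0
seg 0: a=0, c=M0/2=0, d=(M1−M0)/(6·3)=-145/657, b=Δ0−h0·(2M0+M1)/6=727/219
seg 1: a=4, c=M1/2=-145/73, d=(M2−M1)/(6·1)=356/219, b=Δ1−h1·(2M1+M2)/6=-578/219
seg 2: a=1, c=M2/2=211/73, d=(M3−M2)/(6·2)=-667/876, b=Δ2−h2·(2M2+M3)/6=-380/219
seg 3: a=3, c=M3/2=-245/146, d=(M4−M3)/(6·3)=245/1314, b=Δ3−h3·(2M3+M4)/6=151/219
t_q=7/2 → seg 1, τ=1/2; S=4+-578/219·τ+-145/73·τ²+356/219·τ³=697/292

  seg 0: a=0 b=727/219 c=0 d=-145/657
  seg 1: a=4 b=-578/219 c=-145/73 d=356/219
  seg 2: a=1 b=-380/219 c=211/73 d=-667/876
  seg 3: a=3 b=151/219 c=-245/146 d=245/1314
S(7/2) = 697/292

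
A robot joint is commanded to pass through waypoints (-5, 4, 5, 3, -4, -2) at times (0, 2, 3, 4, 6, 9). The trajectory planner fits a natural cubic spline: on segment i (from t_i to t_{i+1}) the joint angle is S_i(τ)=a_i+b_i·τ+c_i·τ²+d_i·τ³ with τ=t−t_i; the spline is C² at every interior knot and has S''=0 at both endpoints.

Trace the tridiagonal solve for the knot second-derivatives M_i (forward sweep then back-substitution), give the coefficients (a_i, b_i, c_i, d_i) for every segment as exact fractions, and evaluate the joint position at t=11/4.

  seg 0: a=-5 b=5051/921 c=0 d=-1813/7368
  seg 1: a=4 b=4663/1842 c=-1813/1228 d=-203/3684
  seg 2: a=5 b=-2161/3684 c=-504/307 d=841/3684
  seg 3: a=3 b=-5867/1842 c=-1175/1228 d=2945/7368
  seg 4: a=-4 b=-2041/921 c=885/614 d=-295/1842
S(11/4) = 396489/78592

Δ: Δ0=9/2, Δ1=1, Δ2=-2, Δ3=-7/2, Δ4=2/3
row 1: diag=6, rhs=-21; c'=1/6, d'=-7/2
row 2: denom=4−1·1/6=23/6; d'=(-18−1·-7/2)/(23/6)=-87/23
row 3: denom=6−1·6/23=132/23; d'=(-9−1·-87/23)/(132/23)=-10/11
row 4: denom=10−2·23/66=307/33; d'=(25−2·-10/11)/(307/33)=885/307
back: M4=885/307
back: M3=-10/11−23/66·885/307=-1175/614
back: M2=-87/23−6/23·-1175/614=-1008/307
back: M1=-7/2−1/6·-1008/307=-1813/614
M: M0=0, M1=-1813/614, M2=-1008/307, M3=-1175/614, M4=885/307, M5=0
seg 0: a=-5, c=M0/2=0, d=(M1−M0)/(6·2)=-1813/7368, b=Δ0−h0·(2M0+M1)/6=5051/921
seg 1: a=4, c=M1/2=-1813/1228, d=(M2−M1)/(6·1)=-203/3684, b=Δ1−h1·(2M1+M2)/6=4663/1842
seg 2: a=5, c=M2/2=-504/307, d=(M3−M2)/(6·1)=841/3684, b=Δ2−h2·(2M2+M3)/6=-2161/3684
seg 3: a=3, c=M3/2=-1175/1228, d=(M4−M3)/(6·2)=2945/7368, b=Δ3−h3·(2M3+M4)/6=-5867/1842
seg 4: a=-4, c=M4/2=885/614, d=(M5−M4)/(6·3)=-295/1842, b=Δ4−h4·(2M4+M5)/6=-2041/921
t_q=11/4 → seg 1, τ=3/4; S=4+4663/1842·τ+-1813/1228·τ²+-203/3684·τ³=396489/78592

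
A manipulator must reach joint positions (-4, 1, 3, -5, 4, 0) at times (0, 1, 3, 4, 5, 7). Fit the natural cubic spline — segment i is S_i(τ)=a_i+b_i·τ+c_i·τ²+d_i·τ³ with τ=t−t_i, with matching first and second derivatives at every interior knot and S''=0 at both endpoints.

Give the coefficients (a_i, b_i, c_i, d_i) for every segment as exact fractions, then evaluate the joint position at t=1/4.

Δ: Δ0=5, Δ1=1, Δ2=-8, Δ3=9, Δ4=-2
row 1: diag=6, rhs=-24; c'=1/3, d'=-4
row 2: denom=6−2·1/3=16/3; d'=(-54−2·-4)/(16/3)=-69/8
row 3: denom=4−1·3/16=61/16; d'=(102−1·-69/8)/(61/16)=1770/61
row 4: denom=6−1·16/61=350/61; d'=(-66−1·1770/61)/(350/61)=-414/25
back: M4=-414/25
back: M3=1770/61−16/61·-414/25=834/25
back: M2=-69/8−3/16·834/25=-372/25
back: M1=-4−1/3·-372/25=24/25
M: M0=0, M1=24/25, M2=-372/25, M3=834/25, M4=-414/25, M5=0
seg 0: a=-4, c=M0/2=0, d=(M1−M0)/(6·1)=4/25, b=Δ0−h0·(2M0+M1)/6=121/25
seg 1: a=1, c=M1/2=12/25, d=(M2−M1)/(6·2)=-33/25, b=Δ1−h1·(2M1+M2)/6=133/25
seg 2: a=3, c=M2/2=-186/25, d=(M3−M2)/(6·1)=201/25, b=Δ2−h2·(2M2+M3)/6=-43/5
seg 3: a=-5, c=M3/2=417/25, d=(M4−M3)/(6·1)=-208/25, b=Δ3−h3·(2M3+M4)/6=16/25
seg 4: a=4, c=M4/2=-207/25, d=(M5−M4)/(6·2)=69/50, b=Δ4−h4·(2M4+M5)/6=226/25
t_q=1/4 → seg 0, τ=1/4; S=-4+121/25·τ+0·τ²+4/25·τ³=-223/80

  seg 0: a=-4 b=121/25 c=0 d=4/25
  seg 1: a=1 b=133/25 c=12/25 d=-33/25
  seg 2: a=3 b=-43/5 c=-186/25 d=201/25
  seg 3: a=-5 b=16/25 c=417/25 d=-208/25
  seg 4: a=4 b=226/25 c=-207/25 d=69/50
S(1/4) = -223/80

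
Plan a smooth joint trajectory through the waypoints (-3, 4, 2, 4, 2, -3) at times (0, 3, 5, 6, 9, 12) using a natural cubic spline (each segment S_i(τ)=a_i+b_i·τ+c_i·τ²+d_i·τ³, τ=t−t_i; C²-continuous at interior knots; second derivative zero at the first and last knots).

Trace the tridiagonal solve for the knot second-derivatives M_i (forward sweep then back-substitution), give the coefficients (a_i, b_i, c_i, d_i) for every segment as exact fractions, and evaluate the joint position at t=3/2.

  seg 0: a=-3 b=83/22 c=0 d=-95/594
  seg 1: a=4 b=-6/11 c=-95/66 d=20/33
  seg 2: a=2 b=32/33 c=145/66 d=-7/6
  seg 3: a=4 b=41/22 c=-43/33 d=91/594
  seg 4: a=2 b=-20/11 c=5/66 d=-5/594
S(3/2) = 373/176

Δ: Δ0=7/3, Δ1=-1, Δ2=2, Δ3=-2/3, Δ4=-5/3
row 1: diag=10, rhs=-20; c'=1/5, d'=-2
row 2: denom=6−2·1/5=28/5; d'=(18−2·-2)/(28/5)=55/14
row 3: denom=8−1·5/28=219/28; d'=(-16−1·55/14)/(219/28)=-186/73
row 4: denom=12−3·28/73=792/73; d'=(-6−3·-186/73)/(792/73)=5/33
back: M4=5/33
back: M3=-186/73−28/73·5/33=-86/33
back: M2=55/14−5/28·-86/33=145/33
back: M1=-2−1/5·145/33=-95/33
M: M0=0, M1=-95/33, M2=145/33, M3=-86/33, M4=5/33, M5=0
seg 0: a=-3, c=M0/2=0, d=(M1−M0)/(6·3)=-95/594, b=Δ0−h0·(2M0+M1)/6=83/22
seg 1: a=4, c=M1/2=-95/66, d=(M2−M1)/(6·2)=20/33, b=Δ1−h1·(2M1+M2)/6=-6/11
seg 2: a=2, c=M2/2=145/66, d=(M3−M2)/(6·1)=-7/6, b=Δ2−h2·(2M2+M3)/6=32/33
seg 3: a=4, c=M3/2=-43/33, d=(M4−M3)/(6·3)=91/594, b=Δ3−h3·(2M3+M4)/6=41/22
seg 4: a=2, c=M4/2=5/66, d=(M5−M4)/(6·3)=-5/594, b=Δ4−h4·(2M4+M5)/6=-20/11
t_q=3/2 → seg 0, τ=3/2; S=-3+83/22·τ+0·τ²+-95/594·τ³=373/176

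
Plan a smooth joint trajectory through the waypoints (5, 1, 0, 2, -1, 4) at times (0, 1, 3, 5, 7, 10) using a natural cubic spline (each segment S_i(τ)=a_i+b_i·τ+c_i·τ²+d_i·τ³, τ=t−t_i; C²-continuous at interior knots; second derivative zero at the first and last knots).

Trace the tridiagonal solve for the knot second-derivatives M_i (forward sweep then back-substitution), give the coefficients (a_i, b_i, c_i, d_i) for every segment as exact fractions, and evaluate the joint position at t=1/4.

Δ: Δ0=-4, Δ1=-1/2, Δ2=1, Δ3=-3/2, Δ4=5/3
row 1: diag=6, rhs=21; c'=1/3, d'=7/2
row 2: denom=8−2·1/3=22/3; d'=(9−2·7/2)/(22/3)=3/11
row 3: denom=8−2·3/11=82/11; d'=(-15−2·3/11)/(82/11)=-171/82
row 4: denom=10−2·11/41=388/41; d'=(19−2·-171/82)/(388/41)=475/194
back: M4=475/194
back: M3=-171/82−11/41·475/194=-266/97
back: M2=3/11−3/11·-266/97=99/97
back: M1=7/2−1/3·99/97=613/194
M: M0=0, M1=613/194, M2=99/97, M3=-266/97, M4=475/194, M5=0
seg 0: a=5, c=M0/2=0, d=(M1−M0)/(6·1)=613/1164, b=Δ0−h0·(2M0+M1)/6=-5269/1164
seg 1: a=1, c=M1/2=613/388, d=(M2−M1)/(6·2)=-415/2328, b=Δ1−h1·(2M1+M2)/6=-1715/582
seg 2: a=0, c=M2/2=99/194, d=(M3−M2)/(6·2)=-365/1164, b=Δ2−h2·(2M2+M3)/6=359/291
seg 3: a=2, c=M3/2=-133/97, d=(M4−M3)/(6·2)=1007/2328, b=Δ3−h3·(2M3+M4)/6=-142/291
seg 4: a=-1, c=M4/2=475/388, d=(M5−M4)/(6·3)=-475/3492, b=Δ4−h4·(2M4+M5)/6=-455/582
t_q=1/4 → seg 0, τ=1/4; S=5+-5269/1164·τ+0·τ²+613/1164·τ³=96263/24832

  seg 0: a=5 b=-5269/1164 c=0 d=613/1164
  seg 1: a=1 b=-1715/582 c=613/388 d=-415/2328
  seg 2: a=0 b=359/291 c=99/194 d=-365/1164
  seg 3: a=2 b=-142/291 c=-133/97 d=1007/2328
  seg 4: a=-1 b=-455/582 c=475/388 d=-475/3492
S(1/4) = 96263/24832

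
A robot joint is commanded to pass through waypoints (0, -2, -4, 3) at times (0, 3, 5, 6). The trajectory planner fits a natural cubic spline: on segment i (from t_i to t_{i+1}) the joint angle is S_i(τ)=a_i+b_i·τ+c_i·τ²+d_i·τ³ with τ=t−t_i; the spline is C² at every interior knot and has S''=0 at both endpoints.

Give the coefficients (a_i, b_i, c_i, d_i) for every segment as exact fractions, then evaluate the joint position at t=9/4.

  seg 0: a=0 b=25/84 c=0 d=-3/28
  seg 1: a=-2 b=-109/42 c=-27/28 d=37/42
  seg 2: a=-4 b=173/42 c=121/28 d=-121/84
S(9/4) = -141/256

Δ: Δ0=-2/3, Δ1=-1, Δ2=7
row 1: diag=10, rhs=-2; c'=1/5, d'=-1/5
row 2: denom=6−2·1/5=28/5; d'=(48−2·-1/5)/(28/5)=121/14
back: M2=121/14
back: M1=-1/5−1/5·121/14=-27/14
M: M0=0, M1=-27/14, M2=121/14, M3=0
seg 0: a=0, c=M0/2=0, d=(M1−M0)/(6·3)=-3/28, b=Δ0−h0·(2M0+M1)/6=25/84
seg 1: a=-2, c=M1/2=-27/28, d=(M2−M1)/(6·2)=37/42, b=Δ1−h1·(2M1+M2)/6=-109/42
seg 2: a=-4, c=M2/2=121/28, d=(M3−M2)/(6·1)=-121/84, b=Δ2−h2·(2M2+M3)/6=173/42
t_q=9/4 → seg 0, τ=9/4; S=0+25/84·τ+0·τ²+-3/28·τ³=-141/256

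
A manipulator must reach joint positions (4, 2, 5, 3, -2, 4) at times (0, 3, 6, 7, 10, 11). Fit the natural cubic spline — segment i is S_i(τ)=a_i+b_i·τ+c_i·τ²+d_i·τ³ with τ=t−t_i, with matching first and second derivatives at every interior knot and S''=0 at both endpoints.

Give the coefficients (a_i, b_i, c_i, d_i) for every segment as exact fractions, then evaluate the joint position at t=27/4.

  seg 0: a=4 b=-732/521 c=0 d=1154/14067
  seg 1: a=2 b=422/521 c=1154/1563 d=-1055/4689
  seg 2: a=5 b=-435/521 c=-2011/1563 d=190/1563
  seg 3: a=3 b=-4757/1563 c=-1441/1563 d=6475/14067
  seg 4: a=-2 b=6022/1563 c=1678/521 d=-1678/1563
S(27/4) = 61709/16672

Δ: Δ0=-2/3, Δ1=1, Δ2=-2, Δ3=-5/3, Δ4=6
row 1: diag=12, rhs=10; c'=1/4, d'=5/6
row 2: denom=8−3·1/4=29/4; d'=(-18−3·5/6)/(29/4)=-82/29
row 3: denom=8−1·4/29=228/29; d'=(2−1·-82/29)/(228/29)=35/57
row 4: denom=8−3·29/76=521/76; d'=(46−3·35/57)/(521/76)=3356/521
back: M4=3356/521
back: M3=35/57−29/76·3356/521=-2882/1563
back: M2=-82/29−4/29·-2882/1563=-4022/1563
back: M1=5/6−1/4·-4022/1563=2308/1563
M: M0=0, M1=2308/1563, M2=-4022/1563, M3=-2882/1563, M4=3356/521, M5=0
seg 0: a=4, c=M0/2=0, d=(M1−M0)/(6·3)=1154/14067, b=Δ0−h0·(2M0+M1)/6=-732/521
seg 1: a=2, c=M1/2=1154/1563, d=(M2−M1)/(6·3)=-1055/4689, b=Δ1−h1·(2M1+M2)/6=422/521
seg 2: a=5, c=M2/2=-2011/1563, d=(M3−M2)/(6·1)=190/1563, b=Δ2−h2·(2M2+M3)/6=-435/521
seg 3: a=3, c=M3/2=-1441/1563, d=(M4−M3)/(6·3)=6475/14067, b=Δ3−h3·(2M3+M4)/6=-4757/1563
seg 4: a=-2, c=M4/2=1678/521, d=(M5−M4)/(6·1)=-1678/1563, b=Δ4−h4·(2M4+M5)/6=6022/1563
t_q=27/4 → seg 2, τ=3/4; S=5+-435/521·τ+-2011/1563·τ²+190/1563·τ³=61709/16672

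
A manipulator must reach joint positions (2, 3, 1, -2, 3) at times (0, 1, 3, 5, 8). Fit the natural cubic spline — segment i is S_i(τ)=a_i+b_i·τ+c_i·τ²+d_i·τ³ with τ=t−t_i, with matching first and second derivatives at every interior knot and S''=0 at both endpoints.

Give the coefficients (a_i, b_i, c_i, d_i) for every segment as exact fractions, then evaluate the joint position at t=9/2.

  seg 0: a=2 b=409/312 c=0 d=-97/312
  seg 1: a=3 b=59/156 c=-97/104 d=19/156
  seg 2: a=1 b=-295/156 c=-21/104 d=31/156
  seg 3: a=-2 b=-49/156 c=103/104 d=-103/936
S(9/2) = -337/208

Δ: Δ0=1, Δ1=-1, Δ2=-3/2, Δ3=5/3
row 1: diag=6, rhs=-12; c'=1/3, d'=-2
row 2: denom=8−2·1/3=22/3; d'=(-3−2·-2)/(22/3)=3/22
row 3: denom=10−2·3/11=104/11; d'=(19−2·3/22)/(104/11)=103/52
back: M3=103/52
back: M2=3/22−3/11·103/52=-21/52
back: M1=-2−1/3·-21/52=-97/52
M: M0=0, M1=-97/52, M2=-21/52, M3=103/52, M4=0
seg 0: a=2, c=M0/2=0, d=(M1−M0)/(6·1)=-97/312, b=Δ0−h0·(2M0+M1)/6=409/312
seg 1: a=3, c=M1/2=-97/104, d=(M2−M1)/(6·2)=19/156, b=Δ1−h1·(2M1+M2)/6=59/156
seg 2: a=1, c=M2/2=-21/104, d=(M3−M2)/(6·2)=31/156, b=Δ2−h2·(2M2+M3)/6=-295/156
seg 3: a=-2, c=M3/2=103/104, d=(M4−M3)/(6·3)=-103/936, b=Δ3−h3·(2M3+M4)/6=-49/156
t_q=9/2 → seg 2, τ=3/2; S=1+-295/156·τ+-21/104·τ²+31/156·τ³=-337/208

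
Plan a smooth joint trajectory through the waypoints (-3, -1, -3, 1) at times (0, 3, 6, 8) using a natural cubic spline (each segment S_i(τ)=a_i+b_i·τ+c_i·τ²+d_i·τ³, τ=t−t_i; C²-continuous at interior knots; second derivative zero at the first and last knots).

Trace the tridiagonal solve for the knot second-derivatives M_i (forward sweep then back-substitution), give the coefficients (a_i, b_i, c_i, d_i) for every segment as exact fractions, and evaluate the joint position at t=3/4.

  seg 0: a=-3 b=46/37 c=0 d=-64/999
  seg 1: a=-1 b=-18/37 c=-64/111 d=172/999
  seg 2: a=-3 b=26/37 c=36/37 d=-6/37
S(3/4) = -155/74

Δ: Δ0=2/3, Δ1=-2/3, Δ2=2
row 1: diag=12, rhs=-8; c'=1/4, d'=-2/3
row 2: denom=10−3·1/4=37/4; d'=(16−3·-2/3)/(37/4)=72/37
back: M2=72/37
back: M1=-2/3−1/4·72/37=-128/111
M: M0=0, M1=-128/111, M2=72/37, M3=0
seg 0: a=-3, c=M0/2=0, d=(M1−M0)/(6·3)=-64/999, b=Δ0−h0·(2M0+M1)/6=46/37
seg 1: a=-1, c=M1/2=-64/111, d=(M2−M1)/(6·3)=172/999, b=Δ1−h1·(2M1+M2)/6=-18/37
seg 2: a=-3, c=M2/2=36/37, d=(M3−M2)/(6·2)=-6/37, b=Δ2−h2·(2M2+M3)/6=26/37
t_q=3/4 → seg 0, τ=3/4; S=-3+46/37·τ+0·τ²+-64/999·τ³=-155/74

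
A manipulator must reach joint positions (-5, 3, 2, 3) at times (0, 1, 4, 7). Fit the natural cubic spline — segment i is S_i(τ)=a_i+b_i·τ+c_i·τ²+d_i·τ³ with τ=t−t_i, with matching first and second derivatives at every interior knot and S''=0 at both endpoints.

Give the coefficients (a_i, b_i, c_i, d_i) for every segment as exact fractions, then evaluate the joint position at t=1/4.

  seg 0: a=-5 b=266/29 c=0 d=-34/29
  seg 1: a=3 b=164/29 c=-102/29 d=397/783
  seg 2: a=2 b=-51/29 c=91/87 d=-91/783
S(1/4) = -2529/928

Δ: Δ0=8, Δ1=-1/3, Δ2=1/3
row 1: diag=8, rhs=-50; c'=3/8, d'=-25/4
row 2: denom=12−3·3/8=87/8; d'=(4−3·-25/4)/(87/8)=182/87
back: M2=182/87
back: M1=-25/4−3/8·182/87=-204/29
M: M0=0, M1=-204/29, M2=182/87, M3=0
seg 0: a=-5, c=M0/2=0, d=(M1−M0)/(6·1)=-34/29, b=Δ0−h0·(2M0+M1)/6=266/29
seg 1: a=3, c=M1/2=-102/29, d=(M2−M1)/(6·3)=397/783, b=Δ1−h1·(2M1+M2)/6=164/29
seg 2: a=2, c=M2/2=91/87, d=(M3−M2)/(6·3)=-91/783, b=Δ2−h2·(2M2+M3)/6=-51/29
t_q=1/4 → seg 0, τ=1/4; S=-5+266/29·τ+0·τ²+-34/29·τ³=-2529/928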